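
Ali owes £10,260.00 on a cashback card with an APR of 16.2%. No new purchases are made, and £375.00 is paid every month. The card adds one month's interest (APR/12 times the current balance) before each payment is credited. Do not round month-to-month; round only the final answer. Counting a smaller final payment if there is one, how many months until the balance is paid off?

Monthly rate r = 16.2%/12 = 1.35% = 0.0135.
Recurrence: B ← B·(1+r) − £375.00.
Month 1: interest £138.51; balance after payment £10,023.51.
Month 2: interest £135.32; balance after payment £9,783.83.
Closed form: n = −ln(1 − rB₀/P)/ln(1+r) = −ln(0.63064)/ln(1.0135) ≈ 34.380, so the balance reaches zero during payment 35.

35 months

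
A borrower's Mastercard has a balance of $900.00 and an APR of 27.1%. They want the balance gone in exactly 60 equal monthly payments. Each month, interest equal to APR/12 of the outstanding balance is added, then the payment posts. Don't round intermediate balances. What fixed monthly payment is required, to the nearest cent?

$27.54

Monthly rate r = 27.1%/12 = 2.25833% = 0.0225833.
Level-payment amortization: P = B₀·r / (1 − (1+r)^(−n)) = 900.00·0.0225833 / (1 − 1.02258^(−60)).
Denominator 1 − (1+r)^(−60) = 0.738135036.
P = 20.325 / 0.738135036 ≈ 27.54.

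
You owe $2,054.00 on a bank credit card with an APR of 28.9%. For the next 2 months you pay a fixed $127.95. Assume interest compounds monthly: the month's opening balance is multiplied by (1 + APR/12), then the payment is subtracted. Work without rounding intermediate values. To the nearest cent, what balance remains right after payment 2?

$1,895.14

Monthly rate r = 28.9%/12 = 2.40833% = 0.0240833.
Each month: B ← B·(1+r) − $127.95.
Month 1: interest $49.47; balance after payment $1,975.52.
Month 2: interest $47.58; balance after payment $1,895.14.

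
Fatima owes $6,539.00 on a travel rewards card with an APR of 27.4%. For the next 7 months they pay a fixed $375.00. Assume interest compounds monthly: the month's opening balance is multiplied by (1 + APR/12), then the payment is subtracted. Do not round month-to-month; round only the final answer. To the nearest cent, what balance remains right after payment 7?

$4,846.72

Monthly rate r = 27.4%/12 = 2.28333% = 0.0228333.
Each month: B ← B·(1+r) − $375.00.
Month 1: interest $149.31; balance after payment $6,313.31.
Month 2: interest $144.15; balance after payment $6,082.46.
Month 3: interest $138.88; balance after payment $5,846.34.
Month 4: interest $133.49; balance after payment $5,604.84.
Month 5: interest $127.98; balance after payment $5,357.81.
Month 6: interest $122.34; balance after payment $5,105.15.
Month 7: interest $116.57; balance after payment $4,846.72.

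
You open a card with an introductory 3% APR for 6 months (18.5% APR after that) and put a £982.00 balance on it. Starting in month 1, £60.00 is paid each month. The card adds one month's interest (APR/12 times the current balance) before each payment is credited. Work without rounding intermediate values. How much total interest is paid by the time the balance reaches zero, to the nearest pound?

Promo months 1–6 at r₀ = 3%/12 = 0.0025; months 7+ at r₁ = 18.5%/12 = 0.0154167.
After month 6: iterate B ← B·(1+r₀) − £60.00 for 6 months → £634.56.
Then at r₁ with £60.00/mo: n₂ = −ln(1 − r₁·B/P)/ln(1+r₁) ≈ 11.63 → 12 more payments.
Total paid = 17·£60.00 + £38.14 = £1,058.14; interest = £1,058.14 − £982.00 = £76.14.

£76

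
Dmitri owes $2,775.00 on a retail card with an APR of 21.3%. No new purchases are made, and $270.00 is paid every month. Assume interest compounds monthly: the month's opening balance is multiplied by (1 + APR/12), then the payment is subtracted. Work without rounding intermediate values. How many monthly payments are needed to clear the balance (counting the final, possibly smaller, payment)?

12 months

Monthly rate r = 21.3%/12 = 1.775% = 0.01775.
Recurrence: B ← B·(1+r) − $270.00.
Month 1: interest $49.26; balance after payment $2,554.26.
Month 2: interest $45.34; balance after payment $2,329.59.
Closed form: n = −ln(1 − rB₀/P)/ln(1+r) = −ln(0.81757)/ln(1.01775) ≈ 11.448, so the balance reaches zero during payment 12.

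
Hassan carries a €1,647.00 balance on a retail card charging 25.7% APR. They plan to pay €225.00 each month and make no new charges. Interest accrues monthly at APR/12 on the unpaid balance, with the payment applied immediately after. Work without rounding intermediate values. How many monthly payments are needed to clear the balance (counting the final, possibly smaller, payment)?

9 months

Monthly rate r = 25.7%/12 = 2.14167% = 0.0214167.
Recurrence: B ← B·(1+r) − €225.00.
Month 1: interest €35.27; balance after payment €1,457.27.
Month 2: interest €31.21; balance after payment €1,263.48.
Closed form: n = −ln(1 − rB₀/P)/ln(1+r) = −ln(0.84323)/ln(1.02142) ≈ 8.047, so the balance reaches zero during payment 9.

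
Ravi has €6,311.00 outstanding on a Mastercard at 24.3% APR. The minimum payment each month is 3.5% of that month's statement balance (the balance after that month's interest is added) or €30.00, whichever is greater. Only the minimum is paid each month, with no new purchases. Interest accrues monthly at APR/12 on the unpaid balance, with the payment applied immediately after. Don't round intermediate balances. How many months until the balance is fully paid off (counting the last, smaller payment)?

172 months

Monthly rate r = 24.3%/12 = 2.025% = 0.02025.
While 3.5% of the post-interest balance exceeds €30.00, each month B ← (B·(1+r))·(1 − 0.035), i.e. B shrinks by the factor (1+r)·0.965 = 0.98454.
This holds for months 1–130. Entering month 131 the balance is €832.74; 3.5% of the post-interest balance is now below €30.00, so the flat €30.00 minimum applies from here.
From month 131 a fixed €30.00 at rate r clears €832.74 in 42 more payments. Total: 130 + 42 = 172 months.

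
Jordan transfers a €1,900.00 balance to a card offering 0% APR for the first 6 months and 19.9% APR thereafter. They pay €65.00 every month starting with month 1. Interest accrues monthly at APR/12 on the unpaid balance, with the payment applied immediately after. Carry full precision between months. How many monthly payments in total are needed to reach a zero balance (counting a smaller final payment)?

Promo months 1–6 at r₀ = 0%/12 = 0; months 7+ at r₁ = 19.9%/12 = 0.0165833.
After month 6 (no interest yet): B = €1,900.00 − 6·€65.00 = €1,510.00.
Then at r₁ with €65.00/mo: n₂ = −ln(1 − r₁·B/P)/ln(1+r₁) ≈ 29.58 → 30 more payments.

36 payments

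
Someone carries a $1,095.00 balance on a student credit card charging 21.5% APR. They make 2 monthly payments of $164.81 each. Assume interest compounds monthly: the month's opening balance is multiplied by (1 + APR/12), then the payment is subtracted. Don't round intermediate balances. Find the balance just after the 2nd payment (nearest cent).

$802.02

Monthly rate r = 21.5%/12 = 1.79167% = 0.0179167.
Each month: B ← B·(1+r) − $164.81.
Month 1: interest $19.62; balance after payment $949.81.
Month 2: interest $17.02; balance after payment $802.02.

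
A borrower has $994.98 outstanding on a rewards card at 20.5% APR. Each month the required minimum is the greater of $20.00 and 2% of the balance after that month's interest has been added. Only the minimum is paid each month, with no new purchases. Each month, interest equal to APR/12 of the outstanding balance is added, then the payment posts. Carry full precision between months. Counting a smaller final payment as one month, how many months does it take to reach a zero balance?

112 months

Monthly rate r = 20.5%/12 = 1.70833% = 0.0170833.
While 2% of the post-interest balance exceeds $20.00, each month B ← (B·(1+r))·(1 − 0.02), i.e. B shrinks by the factor (1+r)·0.98 = 0.99674.
This holds for months 1–4. Entering month 5 the balance is $982.08; 2% of the post-interest balance is now below $20.00, so the flat $20.00 minimum applies from here.
From month 5 a fixed $20.00 at rate r clears $982.08 in 108 more payments. Total: 4 + 108 = 112 months.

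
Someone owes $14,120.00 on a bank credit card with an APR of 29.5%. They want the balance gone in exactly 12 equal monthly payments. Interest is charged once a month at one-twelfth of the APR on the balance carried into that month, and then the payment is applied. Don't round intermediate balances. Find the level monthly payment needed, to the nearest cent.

$1,373.05

Monthly rate r = 29.5%/12 = 2.45833% = 0.0245833.
Level-payment amortization: P = B₀·r / (1 − (1+r)^(−n)) = 14120.00·0.0245833 / (1 − 1.02458^(−12)).
Denominator 1 − (1+r)^(−12) = 0.252807411.
P = 347.117 / 0.252807411 ≈ 1373.05.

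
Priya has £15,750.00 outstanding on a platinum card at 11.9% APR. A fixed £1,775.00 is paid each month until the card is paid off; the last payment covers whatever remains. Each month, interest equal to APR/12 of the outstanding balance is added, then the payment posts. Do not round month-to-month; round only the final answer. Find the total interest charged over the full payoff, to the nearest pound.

Monthly rate r = 11.9%/12 = 0.991667% = 0.00991667.
Payoff takes n = ⌈−ln(1 − rB₀/P)/ln(1+r)⌉ = ⌈9.334⌉ = 10 payments; the last is £595.04.
Total paid = 9·£1,775.00 + £595.04 = £16,570.04.
Total interest = total paid − principal = £16,570.04 − £15,750.00 = £820.04.

£820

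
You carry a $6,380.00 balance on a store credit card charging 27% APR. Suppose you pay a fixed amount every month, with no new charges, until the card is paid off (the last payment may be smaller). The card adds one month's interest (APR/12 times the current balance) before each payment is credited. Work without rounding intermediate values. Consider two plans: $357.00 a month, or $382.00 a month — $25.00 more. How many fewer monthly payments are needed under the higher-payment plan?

Monthly rate r = 27%/12 = 2.25% = 0.0225.
At $357.00/mo: n = ⌈−ln(1 − rB₀/P)/ln(1+r)⌉ = 24 payments (last $41.63); total interest = total paid − $6,380.00 = $1,872.63.
At $382.00/mo: 22 payments (last $69.27); total interest $1,711.27.
Payments saved = 24 − 22 = 2.

2 fewer payments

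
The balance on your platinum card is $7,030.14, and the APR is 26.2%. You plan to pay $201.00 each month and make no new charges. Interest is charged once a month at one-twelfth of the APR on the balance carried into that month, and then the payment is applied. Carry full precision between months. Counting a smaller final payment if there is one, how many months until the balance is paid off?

Monthly rate r = 26.2%/12 = 2.18333% = 0.0218333.
Recurrence: B ← B·(1+r) − $201.00.
Month 1: interest $153.49; balance after payment $6,982.63.
Month 2: interest $152.45; balance after payment $6,934.09.
Closed form: n = −ln(1 − rB₀/P)/ln(1+r) = −ln(0.23636)/ln(1.02183) ≈ 66.782, so the balance reaches zero during payment 67.

67 months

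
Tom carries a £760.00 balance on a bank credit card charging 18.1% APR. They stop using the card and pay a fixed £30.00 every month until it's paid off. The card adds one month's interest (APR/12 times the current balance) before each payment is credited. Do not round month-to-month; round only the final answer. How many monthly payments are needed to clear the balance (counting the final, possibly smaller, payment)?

33 months

Monthly rate r = 18.1%/12 = 1.50833% = 0.0150833.
Recurrence: B ← B·(1+r) − £30.00.
Month 1: interest £11.46; balance after payment £741.46.
Month 2: interest £11.18; balance after payment £722.65.
Closed form: n = −ln(1 − rB₀/P)/ln(1+r) = −ln(0.61789)/ln(1.01508) ≈ 32.159, so the balance reaches zero during payment 33.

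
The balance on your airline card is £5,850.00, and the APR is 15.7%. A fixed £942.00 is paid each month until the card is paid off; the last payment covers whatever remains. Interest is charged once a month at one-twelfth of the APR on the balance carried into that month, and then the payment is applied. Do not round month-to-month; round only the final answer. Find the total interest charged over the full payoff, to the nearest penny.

£292.72

Monthly rate r = 15.7%/12 = 1.30833% = 0.0130833.
Payoff takes n = ⌈−ln(1 − rB₀/P)/ln(1+r)⌉ = ⌈6.519⌉ = 7 payments; the last is £490.72.
Total paid = 6·£942.00 + £490.72 = £6,142.72.
Total interest = total paid − principal = £6,142.72 − £5,850.00 = £292.72.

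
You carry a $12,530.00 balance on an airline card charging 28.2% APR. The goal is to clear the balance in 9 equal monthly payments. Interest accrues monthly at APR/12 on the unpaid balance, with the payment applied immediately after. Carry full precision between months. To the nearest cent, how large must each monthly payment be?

$1,560.87

Monthly rate r = 28.2%/12 = 2.35% = 0.0235.
Level-payment amortization: P = B₀·r / (1 − (1+r)^(−n)) = 12530.00·0.0235 / (1 − 1.0235^(−9)).
Denominator 1 − (1+r)^(−9) = 0.188647877.
P = 294.455 / 0.188647877 ≈ 1560.87.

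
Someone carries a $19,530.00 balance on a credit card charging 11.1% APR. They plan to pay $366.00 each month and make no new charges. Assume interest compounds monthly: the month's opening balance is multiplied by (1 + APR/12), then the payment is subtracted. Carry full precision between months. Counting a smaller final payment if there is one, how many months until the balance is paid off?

Monthly rate r = 11.1%/12 = 0.925% = 0.00925.
Recurrence: B ← B·(1+r) − $366.00.
Month 1: interest $180.65; balance after payment $19,344.65.
Month 2: interest $178.94; balance after payment $19,157.59.
Closed form: n = −ln(1 − rB₀/P)/ln(1+r) = −ln(0.50641)/ln(1.00925) ≈ 73.897, so the balance reaches zero during payment 74.

74 months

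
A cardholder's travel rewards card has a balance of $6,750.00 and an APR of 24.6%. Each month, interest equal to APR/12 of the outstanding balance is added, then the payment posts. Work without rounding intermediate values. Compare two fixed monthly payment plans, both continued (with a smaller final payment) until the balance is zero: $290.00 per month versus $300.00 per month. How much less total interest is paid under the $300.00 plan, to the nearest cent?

Monthly rate r = 24.6%/12 = 2.05% = 0.0205.
At $290.00/mo: n = ⌈−ln(1 − rB₀/P)/ln(1+r)⌉ = 32 payments (last $277.32); total interest = total paid − $6,750.00 = $2,517.32.
At $300.00/mo: 31 payments (last $144.49); total interest $2,394.49.
Interest saved = $2,517.32 − $2,394.49 = $122.83.

$122.83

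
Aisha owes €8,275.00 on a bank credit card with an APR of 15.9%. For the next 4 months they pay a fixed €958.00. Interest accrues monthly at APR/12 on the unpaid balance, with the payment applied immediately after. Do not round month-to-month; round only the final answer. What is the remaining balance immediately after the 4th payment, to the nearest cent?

Monthly rate r = 15.9%/12 = 1.325% = 0.01325.
Each month: B ← B·(1+r) − €958.00.
Month 1: interest €109.64; balance after payment €7,426.64.
Month 2: interest €98.40; balance after payment €6,567.05.
Month 3: interest €87.01; balance after payment €5,696.06.
Month 4: interest €75.47; balance after payment €4,813.53.

€4,813.53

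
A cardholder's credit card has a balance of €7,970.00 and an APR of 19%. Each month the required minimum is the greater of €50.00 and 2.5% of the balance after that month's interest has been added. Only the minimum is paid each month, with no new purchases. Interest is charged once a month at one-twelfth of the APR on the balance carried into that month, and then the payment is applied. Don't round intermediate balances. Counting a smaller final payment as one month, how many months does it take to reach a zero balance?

208 months

Monthly rate r = 19%/12 = 1.58333% = 0.0158333.
While 2.5% of the post-interest balance exceeds €50.00, each month B ← (B·(1+r))·(1 − 0.025), i.e. B shrinks by the factor (1+r)·0.975 = 0.99044.
This holds for months 1–146. Entering month 147 the balance is €1,959.80; 2.5% of the post-interest balance is now below €50.00, so the flat €50.00 minimum applies from here.
From month 147 a fixed €50.00 at rate r clears €1,959.80 in 62 more payments. Total: 146 + 62 = 208 months.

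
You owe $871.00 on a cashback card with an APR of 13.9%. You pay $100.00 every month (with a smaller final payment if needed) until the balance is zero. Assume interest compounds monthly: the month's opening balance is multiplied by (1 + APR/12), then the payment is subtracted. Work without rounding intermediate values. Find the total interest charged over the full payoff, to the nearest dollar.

$53

Monthly rate r = 13.9%/12 = 1.15833% = 0.0115833.
Payoff takes n = ⌈−ln(1 − rB₀/P)/ln(1+r)⌉ = ⌈9.234⌉ = 10 payments; the last is $23.55.
Total paid = 9·$100.00 + $23.55 = $923.55.
Total interest = total paid − principal = $923.55 − $871.00 = $52.55.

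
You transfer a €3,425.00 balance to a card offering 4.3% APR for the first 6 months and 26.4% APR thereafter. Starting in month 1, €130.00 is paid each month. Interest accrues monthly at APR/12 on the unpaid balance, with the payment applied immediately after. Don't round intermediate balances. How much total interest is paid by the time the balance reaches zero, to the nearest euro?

Promo months 1–6 at r₀ = 4.3%/12 = 0.00358333; months 7+ at r₁ = 26.4%/12 = 0.022.
After month 6: iterate B ← B·(1+r₀) − €130.00 for 6 months → €2,712.28.
Then at r₁ with €130.00/mo: n₂ = −ln(1 − r₁·B/P)/ln(1+r₁) ≈ 28.23 → 29 more payments.
Total paid = 34·€130.00 + €30.22 = €4,450.22; interest = €4,450.22 − €3,425.00 = €1,025.22.

€1,025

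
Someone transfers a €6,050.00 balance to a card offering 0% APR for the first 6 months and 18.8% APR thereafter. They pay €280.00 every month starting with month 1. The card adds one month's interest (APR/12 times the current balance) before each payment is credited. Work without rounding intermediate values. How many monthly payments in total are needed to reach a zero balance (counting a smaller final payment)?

25 payments

Promo months 1–6 at r₀ = 0%/12 = 0; months 7+ at r₁ = 18.8%/12 = 0.0156667.
After month 6 (no interest yet): B = €6,050.00 − 6·€280.00 = €4,370.00.
Then at r₁ with €280.00/mo: n₂ = −ln(1 − r₁·B/P)/ln(1+r₁) ≈ 18.04 → 19 more payments.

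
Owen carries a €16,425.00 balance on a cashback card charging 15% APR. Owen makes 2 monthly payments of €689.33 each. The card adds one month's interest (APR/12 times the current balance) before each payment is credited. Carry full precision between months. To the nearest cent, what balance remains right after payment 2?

Monthly rate r = 15%/12 = 1.25% = 0.0125.
Each month: B ← B·(1+r) − €689.33.
Month 1: interest €205.31; balance after payment €15,940.98.
Month 2: interest €199.26; balance after payment €15,450.91.

€15,450.91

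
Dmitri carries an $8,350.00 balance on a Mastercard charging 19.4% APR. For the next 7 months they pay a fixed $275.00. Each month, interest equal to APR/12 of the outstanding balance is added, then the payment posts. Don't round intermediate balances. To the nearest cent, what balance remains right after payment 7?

Monthly rate r = 19.4%/12 = 1.61667% = 0.0161667.
Each month: B ← B·(1+r) − $275.00.
Month 1: interest $134.99; balance after payment $8,209.99.
Month 2: interest $132.73; balance after payment $8,067.72.
Month 3: interest $130.43; balance after payment $7,923.15.
Month 4: interest $128.09; balance after payment $7,776.24.
Month 5: interest $125.72; balance after payment $7,626.95.
Month 6: interest $123.30; balance after payment $7,475.26.
Month 7: interest $120.85; balance after payment $7,321.11.

$7,321.11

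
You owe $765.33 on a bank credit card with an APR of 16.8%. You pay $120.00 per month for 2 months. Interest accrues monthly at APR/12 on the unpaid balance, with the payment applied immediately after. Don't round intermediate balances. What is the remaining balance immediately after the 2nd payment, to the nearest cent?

Monthly rate r = 16.8%/12 = 1.4% = 0.014.
Each month: B ← B·(1+r) − $120.00.
Month 1: interest $10.71; balance after payment $656.04.
Month 2: interest $9.18; balance after payment $545.23.

$545.23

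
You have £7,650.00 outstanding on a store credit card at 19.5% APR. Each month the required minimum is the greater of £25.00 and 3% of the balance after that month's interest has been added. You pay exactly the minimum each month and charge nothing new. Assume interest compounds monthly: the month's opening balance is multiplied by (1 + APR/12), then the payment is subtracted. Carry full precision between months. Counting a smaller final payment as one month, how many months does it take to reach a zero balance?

203 months

Monthly rate r = 19.5%/12 = 1.625% = 0.01625.
While 3% of the post-interest balance exceeds £25.00, each month B ← (B·(1+r))·(1 − 0.03), i.e. B shrinks by the factor (1+r)·0.97 = 0.98576.
This holds for months 1–156. Entering month 157 the balance is £816.84; 3% of the post-interest balance is now below £25.00, so the flat £25.00 minimum applies from here.
From month 157 a fixed £25.00 at rate r clears £816.84 in 47 more payments. Total: 156 + 47 = 203 months.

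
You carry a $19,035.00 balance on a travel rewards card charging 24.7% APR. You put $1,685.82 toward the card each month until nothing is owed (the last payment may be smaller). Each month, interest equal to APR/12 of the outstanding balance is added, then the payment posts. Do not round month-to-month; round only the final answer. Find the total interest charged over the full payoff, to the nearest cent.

$2,850.73

Monthly rate r = 24.7%/12 = 2.05833% = 0.0205833.
Payoff takes n = ⌈−ln(1 − rB₀/P)/ln(1+r)⌉ = ⌈12.982⌉ = 13 payments; the last is $1,655.89.
Total paid = 12·$1,685.82 + $1,655.89 = $21,885.73.
Total interest = total paid − principal = $21,885.73 − $19,035.00 = $2,850.73.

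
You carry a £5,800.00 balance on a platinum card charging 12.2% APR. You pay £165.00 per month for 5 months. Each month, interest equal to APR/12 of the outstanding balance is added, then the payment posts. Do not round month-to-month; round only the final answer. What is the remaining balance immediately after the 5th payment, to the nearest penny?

£5,258.94

Monthly rate r = 12.2%/12 = 1.01667% = 0.0101667.
Each month: B ← B·(1+r) − £165.00.
Month 1: interest £58.97; balance after payment £5,693.97.
Month 2: interest £57.89; balance after payment £5,586.86.
Month 3: interest £56.80; balance after payment £5,478.66.
Month 4: interest £55.70; balance after payment £5,369.35.
Month 5: interest £54.59; balance after payment £5,258.94.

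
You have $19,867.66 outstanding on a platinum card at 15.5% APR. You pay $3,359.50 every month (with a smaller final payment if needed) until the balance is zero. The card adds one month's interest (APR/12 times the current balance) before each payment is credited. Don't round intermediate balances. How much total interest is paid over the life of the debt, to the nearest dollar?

$936

Monthly rate r = 15.5%/12 = 1.29167% = 0.0129167.
Payoff takes n = ⌈−ln(1 − rB₀/P)/ln(1+r)⌉ = ⌈6.192⌉ = 7 payments; the last is $647.02.
Total paid = 6·$3,359.50 + $647.02 = $20,804.02.
Total interest = total paid − principal = $20,804.02 − $19,867.66 = $936.36.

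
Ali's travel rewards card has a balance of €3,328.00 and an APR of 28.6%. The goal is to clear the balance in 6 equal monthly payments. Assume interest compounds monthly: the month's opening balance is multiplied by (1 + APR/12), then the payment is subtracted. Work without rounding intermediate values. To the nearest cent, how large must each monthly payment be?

Monthly rate r = 28.6%/12 = 2.38333% = 0.0238333.
Level-payment amortization: P = B₀·r / (1 − (1+r)^(−n)) = 3328.00·0.0238333 / (1 − 1.02383^(−6)).
Denominator 1 − (1+r)^(−6) = 0.131790746.
P = 79.3173 / 0.131790746 ≈ 601.84.

€601.84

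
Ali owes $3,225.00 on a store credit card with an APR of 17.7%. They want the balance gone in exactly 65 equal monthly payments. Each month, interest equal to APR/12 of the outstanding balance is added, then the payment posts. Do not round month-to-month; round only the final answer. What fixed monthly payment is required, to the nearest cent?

Monthly rate r = 17.7%/12 = 1.475% = 0.01475.
Level-payment amortization: P = B₀·r / (1 − (1+r)^(−n)) = 3225.00·0.01475 / (1 − 1.01475^(−65)).
Denominator 1 − (1+r)^(−65) = 0.613934405.
P = 47.5687 / 0.613934405 ≈ 77.48.

$77.48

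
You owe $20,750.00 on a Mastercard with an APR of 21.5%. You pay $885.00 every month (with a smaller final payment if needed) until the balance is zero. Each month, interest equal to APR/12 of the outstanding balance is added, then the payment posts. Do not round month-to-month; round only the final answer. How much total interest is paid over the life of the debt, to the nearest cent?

Monthly rate r = 21.5%/12 = 1.79167% = 0.0179167.
Payoff takes n = ⌈−ln(1 − rB₀/P)/ln(1+r)⌉ = ⌈30.683⌉ = 31 payments; the last is $605.90.
Total paid = 30·$885.00 + $605.90 = $27,155.90.
Total interest = total paid − principal = $27,155.90 − $20,750.00 = $6,405.90.

$6,405.90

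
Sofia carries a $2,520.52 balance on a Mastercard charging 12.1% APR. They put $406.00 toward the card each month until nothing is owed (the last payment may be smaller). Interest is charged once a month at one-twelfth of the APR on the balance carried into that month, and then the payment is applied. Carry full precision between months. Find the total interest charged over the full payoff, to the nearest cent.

$95.95

Monthly rate r = 12.1%/12 = 1.00833% = 0.0100833.
Payoff takes n = ⌈−ln(1 − rB₀/P)/ln(1+r)⌉ = ⌈6.443⌉ = 7 payments; the last is $180.47.
Total paid = 6·$406.00 + $180.47 = $2,616.47.
Total interest = total paid − principal = $2,616.47 − $2,520.52 = $95.95.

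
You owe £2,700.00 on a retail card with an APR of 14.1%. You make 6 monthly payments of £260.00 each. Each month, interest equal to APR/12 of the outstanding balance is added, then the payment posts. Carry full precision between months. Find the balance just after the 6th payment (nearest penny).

£1,289.48

Monthly rate r = 14.1%/12 = 1.175% = 0.01175.
Each month: B ← B·(1+r) − £260.00.
Month 1: interest £31.73; balance after payment £2,471.72.
Month 2: interest £29.04; balance after payment £2,240.77.
Month 3: interest £26.33; balance after payment £2,007.10.
Month 4: interest £23.58; balance after payment £1,770.68.
Month 5: interest £20.81; balance after payment £1,531.49.
Month 6: interest £17.99; balance after payment £1,289.48.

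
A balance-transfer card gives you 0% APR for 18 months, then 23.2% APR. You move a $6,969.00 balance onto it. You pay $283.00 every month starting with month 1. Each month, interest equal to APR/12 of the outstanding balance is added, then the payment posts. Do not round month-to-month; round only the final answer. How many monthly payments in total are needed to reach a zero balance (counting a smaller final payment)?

26 months

Promo months 1–18 at r₀ = 0%/12 = 0; months 19+ at r₁ = 23.2%/12 = 0.0193333.
After month 18 (no interest yet): B = $6,969.00 − 18·$283.00 = $1,875.00.
Then at r₁ with $283.00/mo: n₂ = −ln(1 − r₁·B/P)/ln(1+r₁) ≈ 7.16 → 8 more payments.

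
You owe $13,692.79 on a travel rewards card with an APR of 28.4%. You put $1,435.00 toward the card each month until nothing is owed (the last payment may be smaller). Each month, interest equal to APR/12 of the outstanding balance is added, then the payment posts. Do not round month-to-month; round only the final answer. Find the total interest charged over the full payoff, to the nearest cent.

$2,010.92

Monthly rate r = 28.4%/12 = 2.36667% = 0.0236667.
Payoff takes n = ⌈−ln(1 − rB₀/P)/ln(1+r)⌉ = ⌈10.943⌉ = 11 payments; the last is $1,353.71.
Total paid = 10·$1,435.00 + $1,353.71 = $15,703.71.
Total interest = total paid − principal = $15,703.71 − $13,692.79 = $2,010.92.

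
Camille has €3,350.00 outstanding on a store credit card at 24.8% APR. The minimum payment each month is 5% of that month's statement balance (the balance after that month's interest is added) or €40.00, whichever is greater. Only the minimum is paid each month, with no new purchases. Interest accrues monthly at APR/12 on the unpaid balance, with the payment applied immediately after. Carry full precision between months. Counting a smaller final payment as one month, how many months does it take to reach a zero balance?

73 months

Monthly rate r = 24.8%/12 = 2.06667% = 0.0206667.
While 5% of the post-interest balance exceeds €40.00, each month B ← (B·(1+r))·(1 − 0.05), i.e. B shrinks by the factor (1+r)·0.95 = 0.96963.
This holds for months 1–48. Entering month 49 the balance is €762.44; 5% of the post-interest balance is now below €40.00, so the flat €40.00 minimum applies from here.
From month 49 a fixed €40.00 at rate r clears €762.44 in 25 more payments. Total: 48 + 25 = 73 months.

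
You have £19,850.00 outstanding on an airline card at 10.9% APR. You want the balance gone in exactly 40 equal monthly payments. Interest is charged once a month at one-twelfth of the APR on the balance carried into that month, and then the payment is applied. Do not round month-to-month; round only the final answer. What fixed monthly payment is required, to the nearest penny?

£594.08

Monthly rate r = 10.9%/12 = 0.908333% = 0.00908333.
Level-payment amortization: P = B₀·r / (1 − (1+r)^(−n)) = 19850.00·0.00908333 / (1 − 1.00908^(−40)).
Denominator 1 − (1+r)^(−40) = 0.303503924.
P = 180.304 / 0.303503924 ≈ 594.08.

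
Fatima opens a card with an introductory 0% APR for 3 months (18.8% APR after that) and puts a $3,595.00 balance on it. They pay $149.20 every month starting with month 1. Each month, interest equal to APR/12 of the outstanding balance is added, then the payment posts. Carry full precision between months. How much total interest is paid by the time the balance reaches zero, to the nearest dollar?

$704

Promo months 1–3 at r₀ = 0%/12 = 0; months 4+ at r₁ = 18.8%/12 = 0.0156667.
After month 3 (no interest yet): B = $3,595.00 − 3·$149.20 = $3,147.40.
Then at r₁ with $149.20/mo: n₂ = −ln(1 − r₁·B/P)/ln(1+r₁) ≈ 25.81 → 26 more payments.
Total paid = 28·$149.20 + $120.92 = $4,298.52; interest = $4,298.52 − $3,595.00 = $703.52.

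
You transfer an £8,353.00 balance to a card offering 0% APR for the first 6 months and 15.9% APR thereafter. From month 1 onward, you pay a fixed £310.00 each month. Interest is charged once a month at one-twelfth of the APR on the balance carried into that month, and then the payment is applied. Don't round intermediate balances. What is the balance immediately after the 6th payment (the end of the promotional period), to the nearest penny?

£6,493.00

Promo months 1–6 at r₀ = 0%/12 = 0; months 7+ at r₁ = 15.9%/12 = 0.01325.
After month 6 (no interest yet): B = £8,353.00 − 6·£310.00 = £6,493.00.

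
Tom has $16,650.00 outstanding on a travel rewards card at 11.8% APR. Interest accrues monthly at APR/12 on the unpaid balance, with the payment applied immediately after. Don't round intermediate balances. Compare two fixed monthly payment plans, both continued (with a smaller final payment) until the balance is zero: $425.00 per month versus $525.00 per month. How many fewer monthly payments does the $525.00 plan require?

Monthly rate r = 11.8%/12 = 0.983333% = 0.00983333.
At $425.00/mo: n = ⌈−ln(1 − rB₀/P)/ln(1+r)⌉ = 50 payments (last $306.01); total interest = total paid − $16,650.00 = $4,481.01.
At $525.00/mo: 39 payments (last $103.28); total interest $3,403.28.
Payments saved = 50 − 39 = 11.

11 fewer payments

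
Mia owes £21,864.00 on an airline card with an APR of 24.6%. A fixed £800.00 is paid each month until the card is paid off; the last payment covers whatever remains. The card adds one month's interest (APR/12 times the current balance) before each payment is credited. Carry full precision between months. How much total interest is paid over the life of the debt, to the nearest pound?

Monthly rate r = 24.6%/12 = 2.05% = 0.0205.
Payoff takes n = ⌈−ln(1 − rB₀/P)/ln(1+r)⌉ = ⌈40.487⌉ = 41 payments; the last is £391.33.
Total paid = 40·£800.00 + £391.33 = £32,391.33.
Total interest = total paid − principal = £32,391.33 − £21,864.00 = £10,527.33.

£10,527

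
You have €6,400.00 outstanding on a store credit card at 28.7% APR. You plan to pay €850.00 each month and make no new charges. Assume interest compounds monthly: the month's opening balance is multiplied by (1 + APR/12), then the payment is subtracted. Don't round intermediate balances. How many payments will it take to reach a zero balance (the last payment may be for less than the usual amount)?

Monthly rate r = 28.7%/12 = 2.39167% = 0.0239167.
Recurrence: B ← B·(1+r) − €850.00.
Month 1: interest €153.07; balance after payment €5,703.07.
Month 2: interest €136.40; balance after payment €4,989.47.
Closed form: n = −ln(1 − rB₀/P)/ln(1+r) = −ln(0.81992)/ln(1.02392) ≈ 8.400, so the balance reaches zero during payment 9.

9 payments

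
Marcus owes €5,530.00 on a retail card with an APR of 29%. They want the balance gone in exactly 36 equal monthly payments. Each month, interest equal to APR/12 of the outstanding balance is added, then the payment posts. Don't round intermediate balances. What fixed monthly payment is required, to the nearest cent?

Monthly rate r = 29%/12 = 2.41667% = 0.0241667.
Level-payment amortization: P = B₀·r / (1 − (1+r)^(−n)) = 5530.00·0.0241667 / (1 − 1.02417^(−36)).
Denominator 1 − (1+r)^(−36) = 0.576691417.
P = 133.642 / 0.576691417 ≈ 231.74.

€231.74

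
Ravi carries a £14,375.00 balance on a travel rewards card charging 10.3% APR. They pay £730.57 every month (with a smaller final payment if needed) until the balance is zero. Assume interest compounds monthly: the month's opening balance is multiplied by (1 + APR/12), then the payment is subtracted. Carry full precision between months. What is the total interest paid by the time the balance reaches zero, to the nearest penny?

Monthly rate r = 10.3%/12 = 0.858333% = 0.00858333.
Payoff takes n = ⌈−ln(1 − rB₀/P)/ln(1+r)⌉ = ⌈21.645⌉ = 22 payments; the last is £471.83.
Total paid = 21·£730.57 + £471.83 = £15,813.80.
Total interest = total paid − principal = £15,813.80 − £14,375.00 = £1,438.80.

£1,438.80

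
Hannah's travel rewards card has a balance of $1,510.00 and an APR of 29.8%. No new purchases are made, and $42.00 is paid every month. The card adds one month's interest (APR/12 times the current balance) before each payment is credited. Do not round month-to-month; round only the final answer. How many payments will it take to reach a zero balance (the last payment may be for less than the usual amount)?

Monthly rate r = 29.8%/12 = 2.48333% = 0.0248333.
Recurrence: B ← B·(1+r) − $42.00.
Month 1: interest $37.50; balance after payment $1,505.50.
Month 2: interest $37.39; balance after payment $1,500.88.
Closed form: n = −ln(1 − rB₀/P)/ln(1+r) = −ln(0.10718)/ln(1.02483) ≈ 91.040, so the balance reaches zero during payment 92.

92 months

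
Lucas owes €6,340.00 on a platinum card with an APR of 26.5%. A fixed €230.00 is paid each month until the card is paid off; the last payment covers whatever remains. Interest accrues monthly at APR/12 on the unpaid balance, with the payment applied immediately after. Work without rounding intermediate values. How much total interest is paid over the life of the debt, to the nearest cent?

€3,540.75

Monthly rate r = 26.5%/12 = 2.20833% = 0.0220833.
Payoff takes n = ⌈−ln(1 − rB₀/P)/ln(1+r)⌉ = ⌈42.959⌉ = 43 payments; the last is €220.75.
Total paid = 42·€230.00 + €220.75 = €9,880.75.
Total interest = total paid − principal = €9,880.75 − €6,340.00 = €3,540.75.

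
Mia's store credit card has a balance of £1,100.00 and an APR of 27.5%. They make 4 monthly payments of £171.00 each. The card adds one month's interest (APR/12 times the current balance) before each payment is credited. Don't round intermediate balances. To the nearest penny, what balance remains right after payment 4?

Monthly rate r = 27.5%/12 = 2.29167% = 0.0229167.
Each month: B ← B·(1+r) − £171.00.
Month 1: interest £25.21; balance after payment £954.21.
Month 2: interest £21.87; balance after payment £805.08.
Month 3: interest £18.45; balance after payment £652.53.
Month 4: interest £14.95; balance after payment £496.48.

£496.48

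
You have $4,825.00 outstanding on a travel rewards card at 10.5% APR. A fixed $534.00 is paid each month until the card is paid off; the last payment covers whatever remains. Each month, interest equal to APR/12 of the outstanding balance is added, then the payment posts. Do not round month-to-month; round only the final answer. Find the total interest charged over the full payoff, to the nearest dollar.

Monthly rate r = 10.5%/12 = 0.875% = 0.00875.
Payoff takes n = ⌈−ln(1 − rB₀/P)/ln(1+r)⌉ = ⌈9.454⌉ = 10 payments; the last is $242.96.
Total paid = 9·$534.00 + $242.96 = $5,048.96.
Total interest = total paid − principal = $5,048.96 − $4,825.00 = $223.96.

$224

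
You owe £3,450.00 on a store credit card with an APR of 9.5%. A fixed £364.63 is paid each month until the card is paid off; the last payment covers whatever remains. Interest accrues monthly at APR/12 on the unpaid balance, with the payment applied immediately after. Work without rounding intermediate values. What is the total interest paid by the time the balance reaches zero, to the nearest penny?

Monthly rate r = 9.5%/12 = 0.791667% = 0.00791667.
Payoff takes n = ⌈−ln(1 − rB₀/P)/ln(1+r)⌉ = ⌈9.874⌉ = 10 payments; the last is £318.71.
Total paid = 9·£364.63 + £318.71 = £3,600.38.
Total interest = total paid − principal = £3,600.38 − £3,450.00 = £150.38.

£150.38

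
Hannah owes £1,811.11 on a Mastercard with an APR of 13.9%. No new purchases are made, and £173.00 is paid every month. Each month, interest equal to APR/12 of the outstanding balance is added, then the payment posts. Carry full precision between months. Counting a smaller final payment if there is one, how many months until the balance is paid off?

12 payments

Monthly rate r = 13.9%/12 = 1.15833% = 0.0115833.
Recurrence: B ← B·(1+r) − £173.00.
Month 1: interest £20.98; balance after payment £1,659.09.
Month 2: interest £19.22; balance after payment £1,505.31.
Closed form: n = −ln(1 − rB₀/P)/ln(1+r) = −ln(0.87874)/ln(1.01158) ≈ 11.225, so the balance reaches zero during payment 12.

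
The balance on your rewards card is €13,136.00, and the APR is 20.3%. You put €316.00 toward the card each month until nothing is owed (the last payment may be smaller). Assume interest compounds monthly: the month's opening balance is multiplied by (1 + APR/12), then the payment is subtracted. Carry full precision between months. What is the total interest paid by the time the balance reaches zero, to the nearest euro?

Monthly rate r = 20.3%/12 = 1.69167% = 0.0169167.
Payoff takes n = ⌈−ln(1 − rB₀/P)/ln(1+r)⌉ = ⌈72.414⌉ = 73 payments; the last is €131.56.
Total paid = 72·€316.00 + €131.56 = €22,883.56.
Total interest = total paid − principal = €22,883.56 − €13,136.00 = €9,747.56.

€9,748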